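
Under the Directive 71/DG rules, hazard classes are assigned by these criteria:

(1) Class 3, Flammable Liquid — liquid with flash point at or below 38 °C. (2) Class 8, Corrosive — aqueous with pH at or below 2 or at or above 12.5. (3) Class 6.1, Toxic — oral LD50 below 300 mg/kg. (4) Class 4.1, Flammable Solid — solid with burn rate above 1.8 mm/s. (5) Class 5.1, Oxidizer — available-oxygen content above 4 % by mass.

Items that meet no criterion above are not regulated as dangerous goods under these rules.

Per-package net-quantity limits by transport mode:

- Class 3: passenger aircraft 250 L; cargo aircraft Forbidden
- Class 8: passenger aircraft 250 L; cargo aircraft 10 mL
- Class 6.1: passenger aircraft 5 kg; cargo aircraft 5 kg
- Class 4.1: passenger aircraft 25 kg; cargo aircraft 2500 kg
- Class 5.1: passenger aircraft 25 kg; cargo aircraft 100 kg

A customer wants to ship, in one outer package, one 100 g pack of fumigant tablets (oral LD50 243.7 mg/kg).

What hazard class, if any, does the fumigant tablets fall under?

Class 6.1

The fumigant tablets have oral LD50 243.7 mg/kg, which is < 300 mg/kg, so they are Class 6.1 (Toxic).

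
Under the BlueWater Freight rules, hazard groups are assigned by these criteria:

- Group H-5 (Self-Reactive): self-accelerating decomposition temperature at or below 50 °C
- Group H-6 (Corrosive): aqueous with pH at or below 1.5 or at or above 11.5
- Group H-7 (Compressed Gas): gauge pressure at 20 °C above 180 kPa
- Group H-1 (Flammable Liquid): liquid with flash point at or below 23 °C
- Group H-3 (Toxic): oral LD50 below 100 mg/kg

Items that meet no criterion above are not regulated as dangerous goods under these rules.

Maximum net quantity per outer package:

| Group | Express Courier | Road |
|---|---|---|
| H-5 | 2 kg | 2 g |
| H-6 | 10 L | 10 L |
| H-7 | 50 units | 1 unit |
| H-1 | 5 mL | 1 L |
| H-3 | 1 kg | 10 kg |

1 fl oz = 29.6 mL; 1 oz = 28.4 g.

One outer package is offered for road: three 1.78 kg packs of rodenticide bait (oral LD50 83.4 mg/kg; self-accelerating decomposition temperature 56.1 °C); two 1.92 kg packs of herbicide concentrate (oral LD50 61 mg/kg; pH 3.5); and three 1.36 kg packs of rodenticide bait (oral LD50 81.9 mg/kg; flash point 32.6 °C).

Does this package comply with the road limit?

Rodenticide bait: oral LD50 83.4 mg/kg < 100 mg/kg → Group H-3 (Toxic).
The herbicide concentrate has oral LD50 61 mg/kg, which is < 100 mg/kg, so it is Group H-3 (Toxic).
Rodenticide bait: oral LD50 81.9 mg/kg < 100 mg/kg → Group H-3 (Toxic).
Total Group H-3: (three 1.78 kg packs = 5.34 kg) + (two 1.92 kg packs = 3.84 kg) + (three 1.36 kg packs = 4.08 kg) = 13.26 kg.
13.26 kg exceeds the road limit of 10 kg for Group H-3.

No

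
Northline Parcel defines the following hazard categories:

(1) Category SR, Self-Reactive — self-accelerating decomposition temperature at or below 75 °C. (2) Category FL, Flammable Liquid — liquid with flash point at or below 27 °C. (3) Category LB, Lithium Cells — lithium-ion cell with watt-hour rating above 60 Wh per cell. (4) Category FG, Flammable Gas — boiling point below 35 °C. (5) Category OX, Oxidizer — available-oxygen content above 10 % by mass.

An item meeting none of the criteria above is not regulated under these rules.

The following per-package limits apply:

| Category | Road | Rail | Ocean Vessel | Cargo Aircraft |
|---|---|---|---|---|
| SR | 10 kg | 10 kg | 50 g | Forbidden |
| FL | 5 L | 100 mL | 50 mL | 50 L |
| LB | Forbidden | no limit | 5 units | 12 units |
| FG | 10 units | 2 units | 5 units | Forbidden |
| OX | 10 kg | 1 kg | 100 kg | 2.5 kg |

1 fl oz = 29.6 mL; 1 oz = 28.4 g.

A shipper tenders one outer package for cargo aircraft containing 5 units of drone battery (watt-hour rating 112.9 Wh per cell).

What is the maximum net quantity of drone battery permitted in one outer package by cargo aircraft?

12 units

Watt-hour rating 112.9 Wh per cell meets the Category LB criterion (Lithium Cells), so the drone battery is Category LB.
The cargo aircraft limit for Category LB is 12 units.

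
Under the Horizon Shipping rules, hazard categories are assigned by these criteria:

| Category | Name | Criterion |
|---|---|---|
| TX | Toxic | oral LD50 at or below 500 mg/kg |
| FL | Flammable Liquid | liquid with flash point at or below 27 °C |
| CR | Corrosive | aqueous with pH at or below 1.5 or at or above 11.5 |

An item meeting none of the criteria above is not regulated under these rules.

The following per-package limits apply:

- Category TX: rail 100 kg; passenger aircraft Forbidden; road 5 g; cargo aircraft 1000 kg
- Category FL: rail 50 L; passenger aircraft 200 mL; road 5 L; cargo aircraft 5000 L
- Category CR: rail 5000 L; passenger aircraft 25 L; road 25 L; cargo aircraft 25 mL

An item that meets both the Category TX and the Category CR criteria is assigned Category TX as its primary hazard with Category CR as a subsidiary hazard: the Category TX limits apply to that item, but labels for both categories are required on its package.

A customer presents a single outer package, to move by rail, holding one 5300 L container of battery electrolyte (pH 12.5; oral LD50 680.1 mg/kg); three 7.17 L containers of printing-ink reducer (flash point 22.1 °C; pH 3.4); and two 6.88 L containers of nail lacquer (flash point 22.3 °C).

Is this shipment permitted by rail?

The battery electrolyte has pH 12.5, which is ≥ 11.5, so it is Category CR (Corrosive).
Printing-ink reducer: flash point 22.1 °C ≤ 27 °C → Category FL (Flammable Liquid).
The nail lacquer has flash point 22.3 °C, which is ≤ 27 °C, so it is Category FL (Flammable Liquid).
Category CR quantity: 5300 L.
5300 L > 5000 L (rail limit, Category CR) — over the limit.
Total Category FL: (three 7.17 L containers = 21.51 L) + (two 6.88 L containers = 13.76 L) = 35.27 L.
35.27 L is within the rail limit of 50 L for Category FL.

No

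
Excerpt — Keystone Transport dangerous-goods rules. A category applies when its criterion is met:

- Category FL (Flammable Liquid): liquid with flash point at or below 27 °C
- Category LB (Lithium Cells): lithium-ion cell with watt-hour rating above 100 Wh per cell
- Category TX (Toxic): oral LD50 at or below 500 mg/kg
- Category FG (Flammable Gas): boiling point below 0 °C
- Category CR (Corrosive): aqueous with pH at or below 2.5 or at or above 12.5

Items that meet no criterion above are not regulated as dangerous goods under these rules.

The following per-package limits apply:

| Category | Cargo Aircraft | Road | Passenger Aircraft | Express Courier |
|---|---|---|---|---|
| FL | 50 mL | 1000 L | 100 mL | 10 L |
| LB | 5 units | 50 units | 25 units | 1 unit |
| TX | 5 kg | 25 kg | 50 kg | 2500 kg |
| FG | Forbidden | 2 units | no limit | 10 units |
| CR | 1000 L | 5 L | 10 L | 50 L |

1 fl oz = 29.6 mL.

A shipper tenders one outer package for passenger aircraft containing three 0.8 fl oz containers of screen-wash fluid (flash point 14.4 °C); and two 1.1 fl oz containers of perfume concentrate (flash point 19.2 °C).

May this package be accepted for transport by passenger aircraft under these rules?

The screen-wash fluid has flash point 14.4 °C, which is ≤ 27 °C, so it is Category FL (Flammable Liquid).
Flash point 19.2 °C meets the Category FL criterion (Flammable Liquid), so the perfume concentrate is Category FL.
Category FL net quantity: (three 0.8 fl oz containers = 71.04 mL) + (two 1.1 fl oz containers = 65.12 mL) = 136.16 mL.
136.16 mL > 100 mL (passenger aircraft limit, Category FL) — over the limit.

No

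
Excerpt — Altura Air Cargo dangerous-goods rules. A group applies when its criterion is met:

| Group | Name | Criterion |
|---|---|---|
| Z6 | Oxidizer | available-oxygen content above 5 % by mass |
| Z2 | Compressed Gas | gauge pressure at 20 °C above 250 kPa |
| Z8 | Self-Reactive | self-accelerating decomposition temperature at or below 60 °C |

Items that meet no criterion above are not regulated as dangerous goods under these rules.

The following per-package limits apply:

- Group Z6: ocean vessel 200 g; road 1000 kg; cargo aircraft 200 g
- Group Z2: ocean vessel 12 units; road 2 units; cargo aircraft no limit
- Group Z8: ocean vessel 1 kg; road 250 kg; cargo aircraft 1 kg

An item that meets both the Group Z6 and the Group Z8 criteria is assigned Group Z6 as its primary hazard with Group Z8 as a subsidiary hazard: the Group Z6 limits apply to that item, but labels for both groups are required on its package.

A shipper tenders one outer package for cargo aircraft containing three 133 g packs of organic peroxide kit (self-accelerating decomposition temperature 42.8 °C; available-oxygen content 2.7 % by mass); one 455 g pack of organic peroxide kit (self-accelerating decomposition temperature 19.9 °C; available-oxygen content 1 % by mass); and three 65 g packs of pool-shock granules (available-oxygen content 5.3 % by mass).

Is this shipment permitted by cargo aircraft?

Self-accelerating decomposition temperature 42.8 °C meets the Group Z8 criterion (Self-Reactive), so the organic peroxide kit is Group Z8.
Self-accelerating decomposition temperature 19.9 °C meets the Group Z8 criterion (Self-Reactive), so the organic peroxide kit is Group Z8.
With available-oxygen content 5.3 % by mass (> 5 % by mass), the pool-shock granules fall in Group Z6.
Group Z8 net quantity: (three 133 g packs = 399 g) + 455 g = 854 g.
854 g is within the cargo aircraft limit of 1 kg for Group Z8.
Group Z6 quantity: three 65 g packs = 195 g.
195 g ≤ 200 g (cargo aircraft limit, Group Z6) — within limit.
Every hazard group is within its cargo aircraft limit and no segregation rule is violated.

Yes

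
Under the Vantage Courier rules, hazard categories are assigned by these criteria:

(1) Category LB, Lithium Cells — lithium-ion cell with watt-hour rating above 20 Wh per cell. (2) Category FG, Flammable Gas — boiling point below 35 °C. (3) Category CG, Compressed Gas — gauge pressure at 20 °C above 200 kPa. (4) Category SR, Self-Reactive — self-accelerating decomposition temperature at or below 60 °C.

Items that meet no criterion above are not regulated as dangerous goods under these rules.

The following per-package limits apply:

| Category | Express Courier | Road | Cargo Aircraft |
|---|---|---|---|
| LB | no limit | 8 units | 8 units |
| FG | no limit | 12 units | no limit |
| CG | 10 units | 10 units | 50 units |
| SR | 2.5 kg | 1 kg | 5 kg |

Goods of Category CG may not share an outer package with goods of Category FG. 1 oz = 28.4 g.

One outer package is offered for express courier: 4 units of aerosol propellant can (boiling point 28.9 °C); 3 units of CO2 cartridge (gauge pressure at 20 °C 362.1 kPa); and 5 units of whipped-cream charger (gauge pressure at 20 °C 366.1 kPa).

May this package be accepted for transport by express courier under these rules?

Aerosol propellant can: boiling point 28.9 °C < 35 °C → Category FG (Flammable Gas).
With gauge pressure at 20 °C 362.1 kPa (> 200 kPa), the CO2 cartridge falls in Category CG.
With gauge pressure at 20 °C 366.1 kPa (> 200 kPa), the whipped-cream charger falls in Category CG.
Total Category CG: 3 units + 5 units = 8 units.
That is within the Category CG express courier limit of 10 units.
Category FG quantity: 4 units.
Category FG has no per-package limit by express courier.
Category CG and Category FG may not share an outer package.

No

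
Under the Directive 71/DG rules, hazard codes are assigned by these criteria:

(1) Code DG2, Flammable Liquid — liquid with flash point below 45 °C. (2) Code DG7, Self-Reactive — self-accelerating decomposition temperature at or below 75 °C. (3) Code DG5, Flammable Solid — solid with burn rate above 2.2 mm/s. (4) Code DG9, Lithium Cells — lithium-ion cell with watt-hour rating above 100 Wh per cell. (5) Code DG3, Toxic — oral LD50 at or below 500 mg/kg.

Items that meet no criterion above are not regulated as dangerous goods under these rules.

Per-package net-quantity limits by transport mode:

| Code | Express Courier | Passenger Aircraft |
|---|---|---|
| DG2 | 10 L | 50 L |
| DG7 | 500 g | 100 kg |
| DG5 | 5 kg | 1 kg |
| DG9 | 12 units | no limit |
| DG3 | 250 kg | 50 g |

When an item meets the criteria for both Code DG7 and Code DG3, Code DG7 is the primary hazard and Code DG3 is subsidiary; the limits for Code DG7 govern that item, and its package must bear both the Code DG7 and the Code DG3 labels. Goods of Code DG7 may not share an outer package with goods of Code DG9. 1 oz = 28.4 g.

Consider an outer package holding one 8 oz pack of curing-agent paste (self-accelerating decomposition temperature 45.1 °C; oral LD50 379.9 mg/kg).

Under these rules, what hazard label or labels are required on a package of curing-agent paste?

Code DG3 and DG7

With self-accelerating decomposition temperature 45.1 °C (≤ 75 °C), the curing-agent paste falls in Code DG7.
Oral LD50 379.9 mg/kg meets the Code DG3 criterion (Toxic), so the curing-agent paste is Code DG3.
By the precedence rule Code DG7 is primary and Code DG3 is subsidiary, and that rule requires both labels on the package.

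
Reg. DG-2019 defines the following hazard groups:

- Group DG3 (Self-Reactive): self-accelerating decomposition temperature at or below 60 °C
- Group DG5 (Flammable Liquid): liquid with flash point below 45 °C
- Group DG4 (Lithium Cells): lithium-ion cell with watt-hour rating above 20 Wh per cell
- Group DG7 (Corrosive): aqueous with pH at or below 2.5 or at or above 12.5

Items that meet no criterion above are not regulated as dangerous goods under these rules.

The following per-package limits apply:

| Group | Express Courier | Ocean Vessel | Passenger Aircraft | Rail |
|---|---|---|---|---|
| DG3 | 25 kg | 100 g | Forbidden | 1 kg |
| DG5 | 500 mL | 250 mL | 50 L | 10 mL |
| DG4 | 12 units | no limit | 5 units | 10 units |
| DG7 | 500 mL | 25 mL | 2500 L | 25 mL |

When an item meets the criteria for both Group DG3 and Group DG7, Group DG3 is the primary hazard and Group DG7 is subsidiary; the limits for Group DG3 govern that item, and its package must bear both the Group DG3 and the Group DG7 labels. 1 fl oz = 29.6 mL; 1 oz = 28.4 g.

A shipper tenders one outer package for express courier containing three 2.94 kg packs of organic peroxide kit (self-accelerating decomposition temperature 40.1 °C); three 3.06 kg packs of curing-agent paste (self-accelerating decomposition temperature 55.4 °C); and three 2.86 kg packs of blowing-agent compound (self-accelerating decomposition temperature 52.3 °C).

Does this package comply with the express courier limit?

The organic peroxide kit has self-accelerating decomposition temperature 40.1 °C, which is ≤ 60 °C, so it is Group DG3 (Self-Reactive).
Self-accelerating decomposition temperature 55.4 °C meets the Group DG3 criterion (Self-Reactive), so the curing-agent paste is Group DG3.
With self-accelerating decomposition temperature 52.3 °C (≤ 60 °C), the blowing-agent compound falls in Group DG3.
Group DG3 net quantity: (three 2.94 kg packs = 8.82 kg) + (three 3.06 kg packs = 9.18 kg) + (three 2.86 kg packs = 8.58 kg) = 26.58 kg.
26.58 kg exceeds the express courier limit of 25 kg for Group DG3.

No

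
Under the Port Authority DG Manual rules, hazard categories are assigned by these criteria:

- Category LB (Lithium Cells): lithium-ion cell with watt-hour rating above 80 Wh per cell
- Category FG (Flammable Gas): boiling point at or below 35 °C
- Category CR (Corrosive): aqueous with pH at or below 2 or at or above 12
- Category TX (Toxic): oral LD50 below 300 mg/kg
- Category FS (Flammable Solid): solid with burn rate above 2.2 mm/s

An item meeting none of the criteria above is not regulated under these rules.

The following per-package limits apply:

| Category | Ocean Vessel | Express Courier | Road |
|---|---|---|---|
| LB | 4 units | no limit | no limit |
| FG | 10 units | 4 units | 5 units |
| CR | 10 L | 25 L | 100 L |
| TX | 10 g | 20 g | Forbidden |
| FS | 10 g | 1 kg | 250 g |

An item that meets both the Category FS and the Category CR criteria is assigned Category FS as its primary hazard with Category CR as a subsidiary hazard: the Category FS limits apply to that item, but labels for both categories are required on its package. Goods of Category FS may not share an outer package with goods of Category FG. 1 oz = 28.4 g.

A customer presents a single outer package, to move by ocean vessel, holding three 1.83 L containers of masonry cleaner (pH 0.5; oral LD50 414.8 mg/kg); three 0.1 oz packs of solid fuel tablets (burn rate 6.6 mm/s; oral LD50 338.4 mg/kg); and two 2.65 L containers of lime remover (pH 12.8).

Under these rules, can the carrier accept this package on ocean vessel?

With pH 0.5 (≤ 2), the masonry cleaner falls in Category CR.
Solid fuel tablets: burn rate 6.6 mm/s > 2.2 mm/s → Category FS (Flammable Solid).
The lime remover has pH 12.8, which is ≥ 12, so it is Category CR (Corrosive).
Total Category CR: (three 1.83 L containers = 5.49 L) + (two 2.65 L containers = 5.3 L) = 10.79 L.
That exceeds the Category CR ocean vessel limit of 10 L.
Category FS quantity: three 0.1 oz packs = 8.52 g.
That is within the Category FS ocean vessel limit of 10 g.
The segregation rule (Category FS with Category FG) does not apply to Category CR with Category FS.

No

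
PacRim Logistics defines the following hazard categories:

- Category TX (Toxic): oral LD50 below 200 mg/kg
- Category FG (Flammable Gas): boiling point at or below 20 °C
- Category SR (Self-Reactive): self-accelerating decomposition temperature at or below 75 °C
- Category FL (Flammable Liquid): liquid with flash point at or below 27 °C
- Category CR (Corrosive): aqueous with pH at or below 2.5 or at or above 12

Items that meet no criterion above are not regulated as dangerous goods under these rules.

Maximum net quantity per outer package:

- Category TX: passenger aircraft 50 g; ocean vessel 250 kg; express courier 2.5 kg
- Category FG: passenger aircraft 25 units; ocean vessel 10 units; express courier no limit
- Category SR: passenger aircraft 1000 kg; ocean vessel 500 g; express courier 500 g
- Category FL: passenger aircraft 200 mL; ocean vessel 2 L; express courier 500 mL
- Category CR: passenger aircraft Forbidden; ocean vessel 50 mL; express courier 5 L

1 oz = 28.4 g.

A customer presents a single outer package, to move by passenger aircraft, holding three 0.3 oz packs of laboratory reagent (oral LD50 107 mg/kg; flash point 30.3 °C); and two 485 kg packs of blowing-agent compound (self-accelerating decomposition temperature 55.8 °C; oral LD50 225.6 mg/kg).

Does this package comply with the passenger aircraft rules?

Yes

Oral LD50 107 mg/kg meets the Category TX criterion (Toxic), so the laboratory reagent is Category TX.
With self-accelerating decomposition temperature 55.8 °C (≤ 75 °C), the blowing-agent compound falls in Category SR.
Category TX quantity: three 0.3 oz packs = 25.56 g.
25.56 g ≤ 50 g (passenger aircraft limit, Category TX) — within limit.
Category SR quantity: two 485 kg packs = 970 kg.
That is within the Category SR passenger aircraft limit of 1000 kg.
Every hazard category is within its passenger aircraft limit and no segregation rule is violated.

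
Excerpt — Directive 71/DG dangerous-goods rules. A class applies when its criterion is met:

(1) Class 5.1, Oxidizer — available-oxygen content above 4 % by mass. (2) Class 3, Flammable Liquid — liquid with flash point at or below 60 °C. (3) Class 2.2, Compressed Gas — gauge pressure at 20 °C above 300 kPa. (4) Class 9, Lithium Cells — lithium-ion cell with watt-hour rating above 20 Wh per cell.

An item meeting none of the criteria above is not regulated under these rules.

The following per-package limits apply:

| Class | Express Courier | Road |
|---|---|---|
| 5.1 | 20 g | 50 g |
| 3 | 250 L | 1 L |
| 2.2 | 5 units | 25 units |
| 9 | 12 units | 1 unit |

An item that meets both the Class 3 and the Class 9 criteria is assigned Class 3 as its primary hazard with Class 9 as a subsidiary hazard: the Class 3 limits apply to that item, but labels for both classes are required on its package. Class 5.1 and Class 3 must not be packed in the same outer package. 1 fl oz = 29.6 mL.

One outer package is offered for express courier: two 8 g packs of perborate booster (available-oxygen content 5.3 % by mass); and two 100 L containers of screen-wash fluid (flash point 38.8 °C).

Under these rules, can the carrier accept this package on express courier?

No

With available-oxygen content 5.3 % by mass (> 4 % by mass), the perborate booster falls in Class 5.1.
With flash point 38.8 °C (≤ 60 °C), the screen-wash fluid falls in Class 3.
Class 5.1 quantity: two 8 g packs = 16 g.
16 g ≤ 20 g (express courier limit, Class 5.1) — within limit.
Class 3 quantity: two 100 L containers = 200 L.
That is within the Class 3 express courier limit of 250 L.
Class 5.1 and Class 3 may not share an outer package.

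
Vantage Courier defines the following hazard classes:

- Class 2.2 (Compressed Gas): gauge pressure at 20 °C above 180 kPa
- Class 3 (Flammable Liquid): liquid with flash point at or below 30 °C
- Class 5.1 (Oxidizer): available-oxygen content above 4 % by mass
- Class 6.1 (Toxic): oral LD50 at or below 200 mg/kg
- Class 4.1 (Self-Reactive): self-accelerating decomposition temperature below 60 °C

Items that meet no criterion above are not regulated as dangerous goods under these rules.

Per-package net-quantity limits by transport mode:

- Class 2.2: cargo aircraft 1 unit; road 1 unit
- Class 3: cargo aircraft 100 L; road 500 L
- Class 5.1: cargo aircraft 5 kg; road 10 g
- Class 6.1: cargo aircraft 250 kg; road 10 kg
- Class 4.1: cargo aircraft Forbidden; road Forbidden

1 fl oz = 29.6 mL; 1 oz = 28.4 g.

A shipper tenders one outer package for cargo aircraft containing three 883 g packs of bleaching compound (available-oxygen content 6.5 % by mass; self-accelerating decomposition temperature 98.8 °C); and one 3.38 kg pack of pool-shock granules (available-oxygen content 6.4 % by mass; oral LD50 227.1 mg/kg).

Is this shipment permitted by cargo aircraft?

No

Bleaching compound: available-oxygen content 6.5 % by mass > 4 % by mass → Class 5.1 (Oxidizer).
With available-oxygen content 6.4 % by mass (> 4 % by mass), the pool-shock granules fall in Class 5.1.
Class 5.1 net quantity: (three 883 g packs = 2.649 kg) + 3.38 kg = 6.029 kg.
6.029 kg exceeds the cargo aircraft limit of 5 kg for Class 5.1.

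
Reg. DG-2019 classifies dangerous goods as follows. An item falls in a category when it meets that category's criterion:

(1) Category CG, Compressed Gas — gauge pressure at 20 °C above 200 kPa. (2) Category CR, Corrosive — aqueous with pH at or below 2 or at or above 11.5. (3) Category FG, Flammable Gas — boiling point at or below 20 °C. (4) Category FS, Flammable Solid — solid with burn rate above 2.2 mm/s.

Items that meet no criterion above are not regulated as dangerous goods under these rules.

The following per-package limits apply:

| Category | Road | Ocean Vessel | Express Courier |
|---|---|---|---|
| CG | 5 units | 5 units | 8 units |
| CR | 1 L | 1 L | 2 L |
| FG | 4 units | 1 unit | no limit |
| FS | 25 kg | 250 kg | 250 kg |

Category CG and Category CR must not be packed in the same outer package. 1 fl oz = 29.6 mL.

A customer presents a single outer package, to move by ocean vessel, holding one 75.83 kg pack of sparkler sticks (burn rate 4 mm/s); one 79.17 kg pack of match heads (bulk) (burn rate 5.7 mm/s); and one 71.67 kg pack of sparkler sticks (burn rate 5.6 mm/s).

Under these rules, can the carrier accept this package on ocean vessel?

Yes

The sparkler sticks have burn rate 4 mm/s, which is > 2.2 mm/s, so they are Category FS (Flammable Solid).
Burn rate 5.7 mm/s meets the Category FS criterion (Flammable Solid), so the match heads (bulk) are Category FS.
The sparkler sticks have burn rate 5.6 mm/s, which is > 2.2 mm/s, so they are Category FS (Flammable Solid).
Category FS net quantity: 75.83 kg + 79.17 kg + 71.67 kg = 226.67 kg.
226.67 kg is within the ocean vessel limit of 250 kg for Category FS.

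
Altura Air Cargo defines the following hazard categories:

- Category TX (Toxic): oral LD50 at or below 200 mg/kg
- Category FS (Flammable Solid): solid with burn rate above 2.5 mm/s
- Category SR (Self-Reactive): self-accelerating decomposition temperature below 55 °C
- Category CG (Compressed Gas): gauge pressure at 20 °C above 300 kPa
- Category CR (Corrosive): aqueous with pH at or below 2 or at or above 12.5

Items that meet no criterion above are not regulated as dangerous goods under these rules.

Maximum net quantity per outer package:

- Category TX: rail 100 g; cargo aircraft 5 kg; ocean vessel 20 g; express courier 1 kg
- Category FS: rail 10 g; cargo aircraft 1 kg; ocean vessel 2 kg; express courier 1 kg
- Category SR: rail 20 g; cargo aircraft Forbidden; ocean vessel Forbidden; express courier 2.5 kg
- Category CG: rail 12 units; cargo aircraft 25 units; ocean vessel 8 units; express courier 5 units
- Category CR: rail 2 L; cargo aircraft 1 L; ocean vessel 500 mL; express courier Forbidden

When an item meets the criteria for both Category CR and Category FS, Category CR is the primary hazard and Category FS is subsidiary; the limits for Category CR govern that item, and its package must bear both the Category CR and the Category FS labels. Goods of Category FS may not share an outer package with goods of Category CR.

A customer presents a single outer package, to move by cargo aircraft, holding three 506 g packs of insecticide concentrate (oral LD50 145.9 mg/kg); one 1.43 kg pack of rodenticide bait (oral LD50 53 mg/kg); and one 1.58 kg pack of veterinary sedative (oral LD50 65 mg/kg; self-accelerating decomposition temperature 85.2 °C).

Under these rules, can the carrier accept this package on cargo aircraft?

Oral LD50 145.9 mg/kg meets the Category TX criterion (Toxic), so the insecticide concentrate is Category TX.
The rodenticide bait has oral LD50 53 mg/kg, which is ≤ 200 mg/kg, so it is Category TX (Toxic).
Veterinary sedative: oral LD50 65 mg/kg ≤ 200 mg/kg → Category TX (Toxic).
Category TX net quantity: (three 506 g packs = 1.518 kg) + 1.43 kg + 1.58 kg = 4.528 kg.
That is within the Category TX cargo aircraft limit of 5 kg.

Yes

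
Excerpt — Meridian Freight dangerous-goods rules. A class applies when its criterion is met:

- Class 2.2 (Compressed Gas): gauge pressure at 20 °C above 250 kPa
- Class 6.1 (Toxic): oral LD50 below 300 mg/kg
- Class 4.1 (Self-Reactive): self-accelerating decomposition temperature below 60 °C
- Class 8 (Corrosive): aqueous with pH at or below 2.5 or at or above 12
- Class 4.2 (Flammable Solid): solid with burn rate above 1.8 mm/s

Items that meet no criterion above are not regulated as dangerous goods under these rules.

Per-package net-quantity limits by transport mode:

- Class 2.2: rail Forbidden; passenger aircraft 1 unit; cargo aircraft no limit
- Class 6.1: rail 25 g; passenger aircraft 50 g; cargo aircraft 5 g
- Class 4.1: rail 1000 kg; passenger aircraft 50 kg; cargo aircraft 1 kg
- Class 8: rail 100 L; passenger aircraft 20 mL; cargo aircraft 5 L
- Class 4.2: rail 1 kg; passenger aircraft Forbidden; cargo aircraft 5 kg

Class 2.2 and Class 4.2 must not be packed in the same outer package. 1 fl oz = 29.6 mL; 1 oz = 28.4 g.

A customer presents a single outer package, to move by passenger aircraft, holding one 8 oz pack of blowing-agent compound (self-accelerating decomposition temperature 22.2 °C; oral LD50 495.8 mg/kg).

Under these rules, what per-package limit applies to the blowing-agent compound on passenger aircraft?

With self-accelerating decomposition temperature 22.2 °C (< 60 °C), the blowing-agent compound falls in Class 4.1.
The passenger aircraft limit for Class 4.1 is 50 kg.

50 kg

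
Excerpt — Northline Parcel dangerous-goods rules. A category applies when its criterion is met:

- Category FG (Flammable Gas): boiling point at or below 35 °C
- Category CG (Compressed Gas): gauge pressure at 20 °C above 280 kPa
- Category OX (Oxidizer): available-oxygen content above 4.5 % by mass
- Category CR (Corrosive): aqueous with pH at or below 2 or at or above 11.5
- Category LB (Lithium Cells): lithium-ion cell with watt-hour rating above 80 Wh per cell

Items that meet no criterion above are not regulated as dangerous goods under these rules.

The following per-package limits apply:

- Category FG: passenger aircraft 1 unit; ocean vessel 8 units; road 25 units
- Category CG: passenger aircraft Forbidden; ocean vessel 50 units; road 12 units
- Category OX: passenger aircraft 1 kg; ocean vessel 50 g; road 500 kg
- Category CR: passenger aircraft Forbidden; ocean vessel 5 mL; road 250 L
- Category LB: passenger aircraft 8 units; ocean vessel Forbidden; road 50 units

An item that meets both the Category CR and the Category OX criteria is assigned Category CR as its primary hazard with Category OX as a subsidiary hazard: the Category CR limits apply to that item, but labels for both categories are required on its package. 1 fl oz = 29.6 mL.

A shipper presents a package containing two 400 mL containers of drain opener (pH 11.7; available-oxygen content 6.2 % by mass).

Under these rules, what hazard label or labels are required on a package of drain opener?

With pH 11.7 (≥ 11.5), the drain opener falls in Category CR.
With available-oxygen content 6.2 % by mass (> 4.5 % by mass), the drain opener falls in Category OX.
By the precedence rule Category CR is primary and Category OX is subsidiary, and that rule requires both labels on the package.

Category CR and OX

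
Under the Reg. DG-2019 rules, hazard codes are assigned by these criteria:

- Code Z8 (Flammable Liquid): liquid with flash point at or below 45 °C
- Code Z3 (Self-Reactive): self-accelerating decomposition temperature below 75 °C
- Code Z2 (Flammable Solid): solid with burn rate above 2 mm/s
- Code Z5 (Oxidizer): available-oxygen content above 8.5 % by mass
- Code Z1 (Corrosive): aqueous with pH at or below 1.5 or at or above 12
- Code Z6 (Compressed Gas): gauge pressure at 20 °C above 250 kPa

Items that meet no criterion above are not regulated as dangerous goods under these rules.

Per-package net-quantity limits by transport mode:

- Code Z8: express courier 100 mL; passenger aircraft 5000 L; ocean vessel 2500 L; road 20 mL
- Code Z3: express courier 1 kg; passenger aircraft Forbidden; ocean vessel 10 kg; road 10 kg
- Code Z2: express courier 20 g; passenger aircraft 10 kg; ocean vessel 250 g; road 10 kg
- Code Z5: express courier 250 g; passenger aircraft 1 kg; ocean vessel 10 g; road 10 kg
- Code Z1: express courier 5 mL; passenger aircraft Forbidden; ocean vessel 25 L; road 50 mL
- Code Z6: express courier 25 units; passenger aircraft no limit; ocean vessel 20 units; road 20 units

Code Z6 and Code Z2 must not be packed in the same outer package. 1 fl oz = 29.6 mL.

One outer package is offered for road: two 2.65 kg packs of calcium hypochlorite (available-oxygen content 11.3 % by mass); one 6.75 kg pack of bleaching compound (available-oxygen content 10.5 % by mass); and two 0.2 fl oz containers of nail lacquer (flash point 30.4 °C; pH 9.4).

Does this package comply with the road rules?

With available-oxygen content 11.3 % by mass (> 8.5 % by mass), the calcium hypochlorite falls in Code Z5.
With available-oxygen content 10.5 % by mass (> 8.5 % by mass), the bleaching compound falls in Code Z5.
Flash point 30.4 °C meets the Code Z8 criterion (Flammable Liquid), so the nail lacquer is Code Z8.
Total Code Z5: (two 2.65 kg packs = 5.3 kg) + 6.75 kg = 12.05 kg.
12.05 kg exceeds the road limit of 10 kg for Code Z5.
Code Z8 quantity: two 0.2 fl oz containers = 11.84 mL.
11.84 mL ≤ 20 mL (road limit, Code Z8) — within limit.
The segregation rule (Code Z6 with Code Z2) does not apply to Code Z5 with Code Z8.

No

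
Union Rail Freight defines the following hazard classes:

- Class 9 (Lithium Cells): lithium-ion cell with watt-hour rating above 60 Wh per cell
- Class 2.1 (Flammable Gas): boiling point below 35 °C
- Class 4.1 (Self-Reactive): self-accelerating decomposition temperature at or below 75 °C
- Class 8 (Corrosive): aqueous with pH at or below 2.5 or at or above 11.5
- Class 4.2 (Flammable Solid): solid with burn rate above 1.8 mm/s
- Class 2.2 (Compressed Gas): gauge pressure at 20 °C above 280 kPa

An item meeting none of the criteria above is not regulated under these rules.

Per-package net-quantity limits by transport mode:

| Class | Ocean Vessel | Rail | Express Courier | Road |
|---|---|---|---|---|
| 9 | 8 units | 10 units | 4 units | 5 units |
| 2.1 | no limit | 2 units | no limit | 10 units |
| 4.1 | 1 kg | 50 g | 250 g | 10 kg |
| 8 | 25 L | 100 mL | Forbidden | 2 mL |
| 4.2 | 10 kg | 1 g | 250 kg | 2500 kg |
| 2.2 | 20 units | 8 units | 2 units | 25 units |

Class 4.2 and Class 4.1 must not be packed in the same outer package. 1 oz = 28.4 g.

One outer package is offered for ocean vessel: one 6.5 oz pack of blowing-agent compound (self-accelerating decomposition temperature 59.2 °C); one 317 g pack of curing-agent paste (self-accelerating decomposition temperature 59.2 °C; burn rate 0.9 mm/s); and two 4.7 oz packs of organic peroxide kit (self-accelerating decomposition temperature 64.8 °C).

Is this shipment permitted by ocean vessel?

Yes

The blowing-agent compound has self-accelerating decomposition temperature 59.2 °C, which is ≤ 75 °C, so it is Class 4.1 (Self-Reactive).
Curing-agent paste: self-accelerating decomposition temperature 59.2 °C ≤ 75 °C → Class 4.1 (Self-Reactive).
With self-accelerating decomposition temperature 64.8 °C (≤ 75 °C), the organic peroxide kit falls in Class 4.1.
Total Class 4.1: (one 6.5 oz pack = 184.6 g) + 317 g + (two 4.7 oz packs = 266.96 g) = 768.56 g.
768.56 g ≤ 1 kg (ocean vessel limit, Class 4.1) — within limit.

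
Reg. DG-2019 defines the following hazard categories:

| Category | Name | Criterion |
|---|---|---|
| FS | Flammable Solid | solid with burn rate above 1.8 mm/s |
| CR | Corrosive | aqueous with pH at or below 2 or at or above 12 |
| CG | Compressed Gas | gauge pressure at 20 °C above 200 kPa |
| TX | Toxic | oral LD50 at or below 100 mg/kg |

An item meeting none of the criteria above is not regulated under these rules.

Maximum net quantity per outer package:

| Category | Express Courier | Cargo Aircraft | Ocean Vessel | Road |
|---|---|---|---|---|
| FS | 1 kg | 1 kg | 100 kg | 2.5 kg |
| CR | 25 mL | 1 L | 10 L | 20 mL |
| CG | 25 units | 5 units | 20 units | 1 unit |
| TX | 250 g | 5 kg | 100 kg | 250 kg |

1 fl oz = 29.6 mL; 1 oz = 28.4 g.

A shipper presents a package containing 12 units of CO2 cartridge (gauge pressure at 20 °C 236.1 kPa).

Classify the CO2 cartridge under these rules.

The CO2 cartridge has gauge pressure at 20 °C 236.1 kPa, which is > 200 kPa, so it is Category CG (Compressed Gas).

Category CG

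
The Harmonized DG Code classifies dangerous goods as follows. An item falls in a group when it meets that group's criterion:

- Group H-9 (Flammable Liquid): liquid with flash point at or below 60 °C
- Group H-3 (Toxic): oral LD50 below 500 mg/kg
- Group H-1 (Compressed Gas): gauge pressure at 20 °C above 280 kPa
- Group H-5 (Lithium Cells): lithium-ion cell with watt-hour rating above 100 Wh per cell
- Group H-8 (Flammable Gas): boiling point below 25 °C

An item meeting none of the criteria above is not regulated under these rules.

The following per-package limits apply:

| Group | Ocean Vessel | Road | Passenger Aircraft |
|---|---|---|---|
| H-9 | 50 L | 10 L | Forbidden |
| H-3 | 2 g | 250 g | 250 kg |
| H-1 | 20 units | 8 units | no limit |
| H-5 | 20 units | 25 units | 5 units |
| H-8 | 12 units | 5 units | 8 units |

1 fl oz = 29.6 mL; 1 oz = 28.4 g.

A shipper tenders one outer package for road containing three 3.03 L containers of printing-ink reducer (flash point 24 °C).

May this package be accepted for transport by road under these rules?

The printing-ink reducer has flash point 24 °C, which is ≤ 60 °C, so it is Group H-9 (Flammable Liquid).
Group H-9 quantity: three 3.03 L containers = 9.09 L.
That is within the Group H-9 road limit of 10 L.

Yes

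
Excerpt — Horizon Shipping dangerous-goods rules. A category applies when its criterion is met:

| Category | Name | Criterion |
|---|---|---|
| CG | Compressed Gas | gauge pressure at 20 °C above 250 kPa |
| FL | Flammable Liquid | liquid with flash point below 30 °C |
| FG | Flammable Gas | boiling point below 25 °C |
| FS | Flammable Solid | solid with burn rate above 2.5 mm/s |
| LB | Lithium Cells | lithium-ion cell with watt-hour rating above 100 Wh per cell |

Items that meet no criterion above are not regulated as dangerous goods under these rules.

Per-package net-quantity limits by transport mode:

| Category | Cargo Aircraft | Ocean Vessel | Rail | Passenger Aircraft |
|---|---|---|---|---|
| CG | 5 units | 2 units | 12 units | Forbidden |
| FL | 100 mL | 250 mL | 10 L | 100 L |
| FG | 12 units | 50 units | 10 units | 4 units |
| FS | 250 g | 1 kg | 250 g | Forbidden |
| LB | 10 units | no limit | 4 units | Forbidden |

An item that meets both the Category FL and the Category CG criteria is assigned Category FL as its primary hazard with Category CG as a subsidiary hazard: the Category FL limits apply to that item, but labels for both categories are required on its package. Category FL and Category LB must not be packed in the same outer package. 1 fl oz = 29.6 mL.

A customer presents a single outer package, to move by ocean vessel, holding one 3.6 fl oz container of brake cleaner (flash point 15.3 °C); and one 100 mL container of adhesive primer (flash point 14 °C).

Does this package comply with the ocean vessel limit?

Yes

Brake cleaner: flash point 15.3 °C < 30 °C → Category FL (Flammable Liquid).
With flash point 14 °C (< 30 °C), the adhesive primer falls in Category FL.
Category FL net quantity: (one 3.6 fl oz container = 106.56 mL) + 100 mL = 206.56 mL.
206.56 mL ≤ 250 mL (ocean vessel limit, Category FL) — within limit.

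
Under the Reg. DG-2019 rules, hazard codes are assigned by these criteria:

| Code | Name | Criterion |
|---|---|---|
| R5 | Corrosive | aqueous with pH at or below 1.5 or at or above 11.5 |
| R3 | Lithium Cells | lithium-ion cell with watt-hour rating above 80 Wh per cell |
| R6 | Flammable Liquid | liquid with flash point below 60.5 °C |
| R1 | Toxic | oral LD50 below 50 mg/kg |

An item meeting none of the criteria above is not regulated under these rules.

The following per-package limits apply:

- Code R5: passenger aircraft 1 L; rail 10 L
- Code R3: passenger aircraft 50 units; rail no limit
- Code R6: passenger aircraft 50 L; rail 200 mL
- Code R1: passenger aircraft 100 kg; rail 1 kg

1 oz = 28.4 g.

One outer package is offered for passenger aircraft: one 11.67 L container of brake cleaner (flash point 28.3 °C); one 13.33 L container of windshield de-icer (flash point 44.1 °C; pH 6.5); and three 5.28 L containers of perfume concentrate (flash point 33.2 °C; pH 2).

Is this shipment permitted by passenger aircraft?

Brake cleaner: flash point 28.3 °C < 60.5 °C → Code R6 (Flammable Liquid).
Flash point 44.1 °C meets the Code R6 criterion (Flammable Liquid), so the windshield de-icer is Code R6.
With flash point 33.2 °C (< 60.5 °C), the perfume concentrate falls in Code R6.
Code R6 net quantity: 11.67 L + 13.33 L + (three 5.28 L containers = 15.84 L) = 40.84 L.
That is within the Code R6 passenger aircraft limit of 50 L.

Yes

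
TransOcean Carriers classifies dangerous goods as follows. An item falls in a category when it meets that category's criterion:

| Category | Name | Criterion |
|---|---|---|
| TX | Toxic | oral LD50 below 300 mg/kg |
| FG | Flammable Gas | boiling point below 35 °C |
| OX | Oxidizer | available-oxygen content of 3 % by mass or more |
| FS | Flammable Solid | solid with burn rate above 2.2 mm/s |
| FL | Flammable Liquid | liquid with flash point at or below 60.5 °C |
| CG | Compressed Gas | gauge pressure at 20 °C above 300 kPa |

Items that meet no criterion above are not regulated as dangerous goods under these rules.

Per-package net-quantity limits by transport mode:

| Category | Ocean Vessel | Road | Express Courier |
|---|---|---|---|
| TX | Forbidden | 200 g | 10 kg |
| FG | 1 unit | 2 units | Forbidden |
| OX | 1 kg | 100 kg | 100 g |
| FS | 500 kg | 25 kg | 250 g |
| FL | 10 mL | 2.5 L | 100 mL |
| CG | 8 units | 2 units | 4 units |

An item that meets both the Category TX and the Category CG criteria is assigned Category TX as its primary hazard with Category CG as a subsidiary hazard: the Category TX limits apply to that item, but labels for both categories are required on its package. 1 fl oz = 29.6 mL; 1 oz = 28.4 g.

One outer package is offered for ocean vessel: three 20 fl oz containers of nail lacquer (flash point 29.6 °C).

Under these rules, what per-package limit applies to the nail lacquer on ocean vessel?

With flash point 29.6 °C (≤ 60.5 °C), the nail lacquer falls in Category FL.
The ocean vessel limit for Category FL is 10 mL.

10 mL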